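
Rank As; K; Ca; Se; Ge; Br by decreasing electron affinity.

K is in period 4, group 1; Ca is in period 4, group 2; Ge is in period 4, group 14; As is in period 4, group 15; Se is in period 4, group 16; Br is in period 4, group 17.
Adding an electron releases more energy for atoms nearer the top right (short of the noble gases).
All lie in period 4; the across-period trend (electron affinity increases left to right) applies, with the exception below.
Note the exception: K has a higher electron affinity than Ca, contrary to the simple trend — adding an electron to Ca (ns²) has to open a new, higher-energy np subshell, which is unfavourable.
Note the exception: Ge has a higher electron affinity than As, contrary to the simple trend — adding an electron to As's half-filled 4p³ is unfavourable, so Ge (4p²) has the more exothermic EA.
Approximate values (kJ/mol): K 48, Ca 2, Ge 119, As 78, Se 195, Br 325.
So from highest to lowest: Br > Se > Ge > As > K > Ca.

Br > Se > Ge > As > K > Ca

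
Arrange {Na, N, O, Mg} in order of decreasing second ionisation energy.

IE_2 is the cost of taking one more electron from the +1 cation: Na⁺ is the bare [Ne] core; N⁺ still has 4 valence electrons; O⁺ still has 5 valence electrons; Mg⁺ still has 1 valence electron.
Breaking into a closed-shell core is much more expensive than removing a leftover valence electron — Na has the largest IE_2 here.
Valence configurations: N⁺ [He]2s²2p², O⁺ [He]2s²2p³, Mg⁺ [Ne]3s¹.
Approximate IE_2 values (kJ/mol): Na 4562, N 2856, O 3388, Mg 1451.
Hence IE_2: Mg < N < O < Na.

Na, O, N, Mg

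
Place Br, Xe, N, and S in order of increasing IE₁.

S < Br < Xe < N

N is in period 2, group 15; S is in period 3, group 16; Br is in period 4, group 17; Xe is in period 5, group 18.
Removing the outermost electron gets harder across a period and easier down a group.
These sit on a diagonal, where the across-period and down-group effects partly cancel.
Br > S: the two effects oppose for this pair; the across-period effect wins (1140 vs 1000 kJ/mol).
Xe > Br: period and group pull opposite ways; the across-period shift dominates (1170 vs 1140 kJ/mol).
N > Xe: period and group pull opposite ways; the down-group shift dominates (1402 vs 1170 kJ/mol).
Approximate values (kJ/mol): N 1402, S 1000, Br 1140, Xe 1170.
So from lowest to highest: S < Br < Xe < N.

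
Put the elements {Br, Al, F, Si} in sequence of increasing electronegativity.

Al < Si < Br < F

Smaller atoms with higher effective nuclear charge are more electronegative.
These span different periods and groups, so the two trends combine.
Si > Al: both are in period 3; the period trend gives Si the larger value.
Br > Si: the two effects oppose for this pair; the across-period effect wins (2.96 vs 1.90).
F > Br: F sits above Br in group 17, so the down-group effect alone puts F higher.
Tabulated electronegativity (Pauling): F 3.98, Al 1.61, Si 1.90, Br 2.96.
So from lowest to highest: Al < Si < Br < F.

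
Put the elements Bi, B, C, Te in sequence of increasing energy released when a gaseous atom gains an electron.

B < Bi < C < Te

Atoms with high Z_eff and room in the valence shell (especially the halogens) have the most exothermic electron affinities.
Neither a single period nor a single group — weigh both effects.
Bi > B: period and group pull opposite ways; the across-period shift dominates (91 vs 27 kJ/mol).
C > Bi: the two effects oppose for this pair; the down-group effect wins (122 vs 91 kJ/mol).
Te > C: period and group pull opposite ways; the across-period shift dominates (190 vs 122 kJ/mol).
Approximate values (kJ/mol): B 27, C 122, Te 190, Bi 91.
So from lowest to highest: B < Bi < C < Te.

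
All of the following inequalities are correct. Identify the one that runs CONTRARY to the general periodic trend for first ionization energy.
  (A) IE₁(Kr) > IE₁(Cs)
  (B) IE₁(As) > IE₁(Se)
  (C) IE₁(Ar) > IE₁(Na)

(B)

The general trend: first ionization energy increases across a period and decreases down a group.
(A) Kr (period 4, group 18) vs Cs (period 6, group 1): the stated order agrees with the simple trend.
(B) As (period 4, group 15) vs Se (period 4, group 16): the stated order contradicts the simple trend.
(C) Ar (period 3, group 18) vs Na (period 3, group 1): the stated order agrees with the simple trend.
The exception is (B): Se (4p⁴) ionizes more easily than half-filled As (4p³).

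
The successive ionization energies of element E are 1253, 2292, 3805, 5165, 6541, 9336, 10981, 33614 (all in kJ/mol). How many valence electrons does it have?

Look for the largest jump between consecutive ionization energies: IE8/IE7 ≈ 3.1, far larger than any earlier ratio.
That jump marks the point where a core electron is being removed. So the atom has 7 valence electrons.

7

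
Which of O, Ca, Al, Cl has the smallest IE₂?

Consider each +1 ion: O⁺ still has 5 valence electrons; Ca⁺ still has 1 valence electron; Al⁺ still has 2 valence electrons; Cl⁺ still has 6 valence electrons.
All are still removing valence electrons, so compare the +1 ions as you would atoms: IE_2 generally rises across a period (higher Z_eff) and falls down a group (larger shell), subject to the usual subshell exceptions.
Valence configurations: O⁺ [He]2s²2p³, Ca⁺ [Ar]4s¹, Al⁺ [Ne]3s², Cl⁺ [Ne]3s²3p⁴.
Tabulated IE_2 (kJ/mol): O 3388, Ca 1145, Al 1817, Cl 2298.
Hence IE_2: Ca < Al < Cl < O.

Ca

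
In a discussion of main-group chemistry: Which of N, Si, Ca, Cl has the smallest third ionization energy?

Si

IE_3 is the cost of taking one more electron from the +2 cation: N²⁺ still has 3 valence electrons; Si²⁺ still has 2 valence electrons; Ca²⁺ is the bare [Ar] core; Cl²⁺ still has 5 valence electrons.
Breaking into a closed-shell core is much more expensive than removing a leftover valence electron — Ca has the largest IE_3 here.
Valence configurations: N²⁺ [He]2s²2p¹, Si²⁺ [Ne]3s², Cl²⁺ [Ne]3s²3p³.
Approximate IE_3 values (kJ/mol): N 4578, Si 3232, Ca 4912, Cl 3822.
Putting it together, IE_3: Si < Cl < N < Ca.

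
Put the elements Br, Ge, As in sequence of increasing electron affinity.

As < Ge < Br

EA tends to increase across a period and decrease down a group, though the pattern is less regular than for IE or radius.
All lie in period 4; the across-period trend (electron affinity increases left to right) applies, with the exception below.
Note the exception: Ge has a higher electron affinity than As, contrary to the simple trend — adding an electron to As's half-filled 4p³ is unfavourable, so Ge (4p²) has the more exothermic EA.
Tabulated electron affinity (kJ/mol): Ge 119, As 78, Br 325.
So from lowest to highest: As < Ge < Br.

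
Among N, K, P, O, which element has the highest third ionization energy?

O

IE_3 is the cost of taking one more electron from the +2 cation: N²⁺ still has 3 valence electrons; K²⁺ is already 1 electron into the core; P²⁺ still has 3 valence electrons; O²⁺ still has 4 valence electrons.
Usually core removal costs more than valence removal, but here the competition is close: a tightly held n=2 valence electron can cost more to remove than an n=3 core electron, so the actual values have to decide it.
Valence configurations: N²⁺ [He]2s²2p¹, P²⁺ [Ne]3s²3p¹, O²⁺ [He]2s²2p².
Tabulated IE_3 (kJ/mol): N 4578, K 4420, P 2914, O 5300.
Overall IE_3 order: P < K < N < O.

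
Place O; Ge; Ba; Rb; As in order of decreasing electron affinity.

Electron affinity generally becomes more exothermic across a period toward the halogens and less exothermic down a group.
Neither a single period nor a single group — weigh both effects.
Rb > Ba: period and group pull opposite ways; the down-group shift dominates (47 vs 14 kJ/mol).
As > Rb: relative to Rb, both the across-period and down-group shifts push As's electron affinity up.
Ge > As: this pair runs against the simple trend — see the exception note.
O > Ge: relative to Ge, both the across-period and down-group shifts push O's electron affinity up.
Note the exception: Ge has a higher electron affinity than As, contrary to the simple trend — adding an electron to As's half-filled 4p³ is unfavourable, so Ge (4p²) has the more exothermic EA.
For reference (kJ/mol): O 141, Ge 119, As 78, Rb 47, Ba 14.
So from highest to lowest: O > Ge > As > Rb > Ba.

O, Ge, As, Rb, Ba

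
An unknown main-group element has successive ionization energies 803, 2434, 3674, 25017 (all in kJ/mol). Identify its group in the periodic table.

Group 13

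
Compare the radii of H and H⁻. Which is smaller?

H

Forming H⁻ adds 1 electron to H. More electron–electron repulsion in the same shell, with unchanged nuclear charge, lets the cloud expand.
An anion is larger than its parent atom: H⁻ > H.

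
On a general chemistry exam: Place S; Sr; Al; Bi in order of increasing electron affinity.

Sr < Al < Bi < S

Al is in period 3, group 13; S is in period 3, group 16; Sr is in period 5, group 2; Bi is in period 6, group 15.
EA tends to increase across a period and decrease down a group, though the pattern is less regular than for IE or radius.
Neither a single period nor a single group — weigh both effects.
Al > Sr: relative to Sr, both the across-period and down-group shifts push Al's electron affinity up.
Bi > Al: the two effects oppose for this pair; the across-period effect wins (91 vs 42 kJ/mol).
S > Bi: both effects reinforce here, so S is clearly the higher of the two.
Tabulated electron affinity (kJ/mol): Al 42, S 200, Sr 5, Bi 91.
So from lowest to highest: Sr < Al < Bi < S.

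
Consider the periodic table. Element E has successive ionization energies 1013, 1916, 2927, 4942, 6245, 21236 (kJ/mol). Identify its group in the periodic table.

Look for the largest jump between consecutive ionization energies: IE6/IE5 ≈ 3.4, far larger than any earlier ratio.
That jump marks the point where a core electron is being removed. So the atom has 5 valence electrons.
A main-group element with 5 valence electrons is in group 15.

Group 15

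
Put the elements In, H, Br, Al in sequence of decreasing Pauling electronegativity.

H is in period 1, group 1; Al is in period 3, group 13; Br is in period 4, group 17; In is in period 5, group 13.
Atoms toward the upper right of the periodic table pull bonding electrons most strongly.
Here both period and group differ, so the two effects have to be weighed against each other.
In > Al: this pair runs against the simple trend — see the exception note.
H > In: period and group pull opposite ways; the down-group shift dominates (2.20 vs 1.78).
Br > H: period and group pull opposite ways; the across-period shift dominates (2.96 vs 2.20).
Note the exception: In has a higher electronegativity than Al, contrary to the simple trend — poor shielding by filled d (and f) subshells raises the heavier element's effective nuclear charge more than the simple down-group trend predicts.
Tabulated electronegativity (Pauling): H 2.20, Al 1.61, Br 2.96, In 1.78.
So from highest to lowest: Br > H > In > Al.

Br > H > In > Al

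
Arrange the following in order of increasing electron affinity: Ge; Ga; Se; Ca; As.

Electron affinity generally becomes more exothermic across a period toward the halogens and less exothermic down a group.
All lie in period 4; the across-period trend (electron affinity increases left to right) applies, with the exception below.
Note the exception: Ge has a higher electron affinity than As, contrary to the simple trend — adding an electron to As's half-filled 4p³ is unfavourable, so Ge (4p²) has the more exothermic EA.
Approximate values (kJ/mol): Ca 2, Ga 29, Ge 119, As 78, Se 195.
So from lowest to highest: Ca < Ga < As < Ge < Se.

Ca < Ga < As < Ge < Se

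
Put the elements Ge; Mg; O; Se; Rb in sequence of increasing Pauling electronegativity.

Rb < Mg < Ge < Se < O

O is in period 2, group 16; Mg is in period 3, group 2; Ge is in period 4, group 14; Se is in period 4, group 16; Rb is in period 5, group 1.
Smaller atoms with higher effective nuclear charge are more electronegative.
These span different periods and groups, so the two trends combine.
Mg > Rb: both effects reinforce here, so Mg is clearly the higher of the two.
Ge > Mg: the two effects oppose for this pair; the across-period effect wins (2.01 vs 1.31).
Se > Ge: both are in period 4; the period trend gives Se the larger value.
O > Se: they share group 16; the group trend gives O the larger value.
Approximate values (Pauling): O 3.44, Mg 1.31, Ge 2.01, Se 2.55, Rb 0.82.
So from lowest to highest: Rb < Mg < Ge < Se < O.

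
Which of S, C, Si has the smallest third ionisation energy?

Si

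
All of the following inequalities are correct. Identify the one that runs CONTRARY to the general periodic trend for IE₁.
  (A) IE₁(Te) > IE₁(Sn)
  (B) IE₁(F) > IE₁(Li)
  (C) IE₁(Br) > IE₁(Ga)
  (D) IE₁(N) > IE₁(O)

The general trend: IE₁ increases across a period and decreases down a group.
(A) Te (period 5, group 16) vs Sn (period 5, group 14): the stated order agrees with the simple trend.
(B) F (period 2, group 17) vs Li (period 2, group 1): the stated order agrees with the simple trend.
(C) Br (period 4, group 17) vs Ga (period 4, group 13): the stated order agrees with the simple trend.
(D) N (period 2, group 15) vs O (period 2, group 16): the stated order contradicts the simple trend.
The exception is (D): pairing an electron in O's 2p⁴ costs repulsion energy, so O ionizes more easily than half-filled N (2p³).

(D)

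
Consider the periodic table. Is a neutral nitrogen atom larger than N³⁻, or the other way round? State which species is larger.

N³⁻

Forming N³⁻ adds 3 electrons to N. More electron–electron repulsion in the same shell, with unchanged nuclear charge, lets the cloud expand.
An anion is larger than its parent atom: N³⁻ > N.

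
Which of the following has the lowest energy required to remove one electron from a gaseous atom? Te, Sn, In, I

In is in period 5, group 13; Sn is in period 5, group 14; Te is in period 5, group 16; I is in period 5, group 17.
Removing the outermost electron gets harder across a period and easier down a group.
All lie in period 5, so first ionization energy increases left to right.
The lowest energy required to remove one electron from a gaseous atom among these belongs to In.

In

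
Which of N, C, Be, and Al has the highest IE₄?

Be

IE_4 is the cost of taking one more electron from the +3 cation: N³⁺ still has 2 valence electrons; C³⁺ still has 1 valence electron; Be³⁺ is already 1 electron into the core; Al³⁺ is the bare [Ne] core.
Core electrons are held far more tightly than valence electrons, so Al and Be top the IE_4 order.
Valence configurations: N³⁺ [He]2s², C³⁺ [He]2s¹.
The numbers (kJ/mol): N 7475, C 6223, Be 21007, Al 11577.
Overall IE_4 order: C < N < Al < Be.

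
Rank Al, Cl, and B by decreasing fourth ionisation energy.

B > Al > Cl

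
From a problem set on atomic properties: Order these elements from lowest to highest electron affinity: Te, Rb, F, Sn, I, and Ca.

Electron affinity generally becomes more exothermic across a period toward the halogens and less exothermic down a group.
Here both period and group differ, so the two effects have to be weighed against each other.
Rb > Ca: this pair runs against the simple trend — see the exception note.
Sn > Rb: both are in period 5; the period trend gives Sn the larger value.
Te > Sn: Te lies to the right of Sn in period 5, so the across-period effect alone puts Te higher.
I > Te: I lies to the right of Te in period 5, so the across-period effect alone puts I higher.
F > I: they share group 17; the group trend gives F the larger value.
Note the exception: Rb has a higher electron affinity than Ca, contrary to the simple trend — adding an electron to Ca (ns²) has to open a new, higher-energy np subshell, which is unfavourable.
Tabulated electron affinity (kJ/mol): F 328, Ca 2, Rb 47, Sn 107, Te 190, I 295.
So from lowest to highest: Ca < Rb < Sn < Te < I < F.

Ca, Rb, Sn, Te, I, F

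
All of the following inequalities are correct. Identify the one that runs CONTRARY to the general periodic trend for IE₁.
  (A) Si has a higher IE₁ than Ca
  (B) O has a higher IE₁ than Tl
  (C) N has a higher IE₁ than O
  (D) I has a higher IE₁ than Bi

(C)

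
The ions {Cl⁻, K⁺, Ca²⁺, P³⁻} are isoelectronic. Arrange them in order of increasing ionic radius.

Ca²⁺ < K⁺ < Cl⁻ < P³⁻

All of these have 18 electrons, so size is governed by nuclear charge alone: the more protons, the stronger the pull on the same electron cloud, and the smaller the ion.
Nuclear charges: Ca²⁺ (Z=20), K⁺ (Z=19), Cl⁻ (Z=17), P³⁻ (Z=15).
Smallest to largest: Ca²⁺ < K⁺ < Cl⁻ < P³⁻.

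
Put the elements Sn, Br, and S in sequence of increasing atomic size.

S is in period 3, group 16; Br is in period 4, group 17; Sn is in period 5, group 14.
Radius decreases left→right (rising Z_eff, same n) and increases top→bottom (higher n).
Neither a single period nor a single group — weigh both effects.
Br > S: the two effects oppose for this pair; the down-group effect wins (114 vs 103 pm).
Sn > Br: both effects reinforce here, so Sn is clearly the larger of the two.
Approximate values (pm): S 103, Br 114, Sn 140.
So from smallest to largest: S < Br < Sn.

S, Br, Sn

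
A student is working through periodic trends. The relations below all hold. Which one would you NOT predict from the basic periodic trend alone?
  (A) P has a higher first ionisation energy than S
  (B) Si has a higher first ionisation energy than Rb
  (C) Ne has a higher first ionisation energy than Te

The general trend: first ionisation energy increases across a period and decreases down a group.
(A) P (period 3, group 15) vs S (period 3, group 16): the stated order contradicts the simple trend.
(B) Si (period 3, group 14) vs Rb (period 5, group 1): the stated order agrees with the simple trend.
(C) Ne (period 2, group 18) vs Te (period 5, group 16): the stated order agrees with the simple trend.
The exception is (A): S (3p⁴) ionizes more easily than half-filled P (3p³) because the paired 3p electron in S is pushed out by e⁻–e⁻ repulsion.

(A)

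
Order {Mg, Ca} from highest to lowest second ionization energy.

The second ionization energy removes an electron from the +1 ion. For each element: Mg⁺ still has 1 valence electron; Ca⁺ still has 1 valence electron.
All are still removing valence electrons, so compare the +1 ions as you would atoms: IE_2 generally rises across a period (higher Z_eff) and falls down a group (larger shell), subject to the usual subshell exceptions.
Valence configurations: Mg⁺ [Ne]3s¹, Ca⁺ [Ar]4s¹.
The numbers (kJ/mol): Mg 1451, Ca 1145.
Putting it together, IE_2: Ca < Mg.

Mg > Ca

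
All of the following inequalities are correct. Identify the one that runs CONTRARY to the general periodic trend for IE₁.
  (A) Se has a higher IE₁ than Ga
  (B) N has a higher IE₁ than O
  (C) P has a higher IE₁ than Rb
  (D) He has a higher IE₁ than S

The general trend: IE₁ increases across a period and decreases down a group.
(A) Se (period 4, group 16) vs Ga (period 4, group 13): the stated order agrees with the simple trend.
(B) N (period 2, group 15) vs O (period 2, group 16): the stated order contradicts the simple trend.
(C) P (period 3, group 15) vs Rb (period 5, group 1): the stated order agrees with the simple trend.
(D) He (period 1, group 18) vs S (period 3, group 16): the stated order agrees with the simple trend.
The exception is (B): pairing an electron in O's 2p⁴ costs repulsion energy, so O ionizes more easily than half-filled N (2p³).

(B)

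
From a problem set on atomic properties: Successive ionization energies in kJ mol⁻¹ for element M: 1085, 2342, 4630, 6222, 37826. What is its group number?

Look for the largest jump between consecutive ionization energies: IE5/IE4 ≈ 6.1, far larger than any earlier ratio.
That jump marks the point where a core electron is being removed. So the atom has 4 valence electrons.
A main-group element with 4 valence electrons is in group 14.

Group 14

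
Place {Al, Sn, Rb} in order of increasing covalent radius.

Al < Sn < Rb

Al is in period 3, group 13; Rb is in period 5, group 1; Sn is in period 5, group 14.
Atomic radius shrinks across a period as nuclear charge pulls the same shell inward, and grows down a group as new shells are added.
Here both period and group differ, so the two effects have to be weighed against each other.
Sn > Al: period and group pull opposite ways; the down-group shift dominates (140 vs 126 pm).
Rb > Sn: both are in period 5; the period trend gives Rb the larger value.
Approximate values (pm): Al 126, Rb 210, Sn 140.
So from smallest to largest: Al < Sn < Rb.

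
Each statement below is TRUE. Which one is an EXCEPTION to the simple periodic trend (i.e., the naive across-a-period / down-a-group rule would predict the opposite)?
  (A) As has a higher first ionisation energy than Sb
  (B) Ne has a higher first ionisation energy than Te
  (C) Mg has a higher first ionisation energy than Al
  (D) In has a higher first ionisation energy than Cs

(C)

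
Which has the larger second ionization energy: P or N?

IE_2 is the cost of taking one more electron from the +1 cation: P⁺ still has 4 valence electrons; N⁺ still has 4 valence electrons.
All are still removing valence electrons, so compare the +1 ions as you would atoms: IE_2 generally rises across a period (higher Z_eff) and falls down a group (larger shell), subject to the usual subshell exceptions.
Valence configurations: P⁺ [Ne]3s²3p², N⁺ [He]2s²2p².
The numbers (kJ/mol): P 1907, N 2856.
Putting it together, IE_2: P < N.

N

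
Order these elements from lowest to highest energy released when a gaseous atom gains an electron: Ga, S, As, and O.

Ga < As < O < S

O is in period 2, group 16; S is in period 3, group 16; Ga is in period 4, group 13; As is in period 4, group 15.
Adding an electron releases more energy for atoms nearer the top right (short of the noble gases).
Here both period and group differ, so the two effects have to be weighed against each other.
As > Ga: As lies to the right of Ga in period 4, so the across-period effect alone puts As higher.
O > As: relative to As, both the across-period and down-group shifts push O's electron affinity up.
S > O: this pair runs against the simple trend — see the exception note.
Note the exception: S has a higher electron affinity than O, contrary to the simple trend — the compact 2p subshell of O repels the added electron more than S's larger 3p does.
Approximate values (kJ/mol): O 141, S 200, Ga 29, As 78.
So from lowest to highest: Ga < As < O < S.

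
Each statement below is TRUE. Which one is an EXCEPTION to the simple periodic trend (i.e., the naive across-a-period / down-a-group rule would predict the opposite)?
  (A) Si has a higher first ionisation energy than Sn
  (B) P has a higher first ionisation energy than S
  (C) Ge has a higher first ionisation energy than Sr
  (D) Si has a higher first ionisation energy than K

The general trend: first ionisation energy increases across a period and decreases down a group.
(A) Si (period 3, group 14) vs Sn (period 5, group 14): the stated order agrees with the simple trend.
(B) P (period 3, group 15) vs S (period 3, group 16): the stated order contradicts the simple trend.
(C) Ge (period 4, group 14) vs Sr (period 5, group 2): the stated order agrees with the simple trend.
(D) Si (period 3, group 14) vs K (period 4, group 1): the stated order agrees with the simple trend.
The exception is (B): S (3p⁴) ionizes more easily than half-filled P (3p³) because the paired 3p electron in S is pushed out by e⁻–e⁻ repulsion.

(B)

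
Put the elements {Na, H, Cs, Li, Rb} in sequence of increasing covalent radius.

H is in period 1, group 1; Li is in period 2, group 1; Na is in period 3, group 1; Rb is in period 5, group 1; Cs is in period 6, group 1.
Moving right in a period, electrons are added to the same shell under a stronger nuclear pull, so atoms get smaller; moving down, a new shell is opened and atoms get larger.
All are in group 1, so atomic radius increases down the group.
So from smallest to largest: H < Li < Na < Rb < Cs.

H < Li < Na < Rb < Cs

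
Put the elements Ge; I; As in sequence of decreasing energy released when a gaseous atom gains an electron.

Ge is in period 4, group 14; As is in period 4, group 15; I is in period 5, group 17.
EA tends to increase across a period and decrease down a group, though the pattern is less regular than for IE or radius.
Neither a single period nor a single group — weigh both effects.
Ge > As: this pair runs against the simple trend — see the exception note.
I > Ge: period and group pull opposite ways; the across-period shift dominates (295 vs 119 kJ/mol).
Note the exception: Ge has a higher electron affinity than As, contrary to the simple trend — adding an electron to As's half-filled 4p³ is unfavourable, so Ge (4p²) has the more exothermic EA.
Tabulated electron affinity (kJ/mol): Ge 119, As 78, I 295.
So from highest to lowest: I > Ge > As.

I, Ge, As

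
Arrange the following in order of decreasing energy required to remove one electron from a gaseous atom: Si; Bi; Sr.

Si is in period 3, group 14; Sr is in period 5, group 2; Bi is in period 6, group 15.
Removing the outermost electron gets harder across a period and easier down a group.
These span different periods and groups, so the two trends combine.
Bi > Sr: period and group pull opposite ways; the across-period shift dominates (703 vs 550 kJ/mol).
Si > Bi: period and group pull opposite ways; the down-group shift dominates (786 vs 703 kJ/mol).
Approximate values (kJ/mol): Si 786, Sr 550, Bi 703.
So from highest to lowest: Si > Bi > Sr.

Si > Bi > Sr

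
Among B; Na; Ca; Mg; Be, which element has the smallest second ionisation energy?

Ca

The second ionization energy removes an electron from the +1 ion. For each element: B⁺ still has 2 valence electrons; Na⁺ is the bare [Ne] core; Ca⁺ still has 1 valence electron; Mg⁺ still has 1 valence electron; Be⁺ still has 1 valence electron.
Core electrons are held far more tightly than valence electrons, so Na tops the IE_2 order.
Valence configurations: B⁺ [He]2s², Ca⁺ [Ar]4s¹, Mg⁺ [Ne]3s¹, Be⁺ [He]2s¹.
Tabulated IE_2 (kJ/mol): B 2427, Na 4562, Ca 1145, Mg 1451, Be 1757.
Putting it together, IE_2: Ca < Mg < Be < B < Na.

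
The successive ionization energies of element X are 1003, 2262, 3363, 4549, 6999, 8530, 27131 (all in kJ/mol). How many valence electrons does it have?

6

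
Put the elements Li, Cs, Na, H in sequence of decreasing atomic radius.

Cs > Na > Li > H

Moving right in a period, electrons are added to the same shell under a stronger nuclear pull, so atoms get smaller; moving down, a new shell is opened and atoms get larger.
All are in group 1, so atomic radius increases down the group.
So from largest to smallest: Cs > Na > Li > H.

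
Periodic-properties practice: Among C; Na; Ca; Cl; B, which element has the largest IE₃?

The third ionization energy removes an electron from the +2 ion. For each element: C²⁺ still has 2 valence electrons; Na²⁺ is already 1 electron into the core; Ca²⁺ is the bare [Ar] core; Cl²⁺ still has 5 valence electrons; B²⁺ still has 1 valence electron.
Pulling an electron out of a noble-gas core costs far more than removing a remaining valence electron, so Ca and Na sit at the high end of IE_3.
Valence configurations: C²⁺ [He]2s², Cl²⁺ [Ne]3s²3p³, B²⁺ [He]2s¹.
Approximate IE_3 values (kJ/mol): C 4620, Na 6910, Ca 4912, Cl 3822, B 3660.
Putting it together, IE_3: B < Cl < C < Ca < Na.

Na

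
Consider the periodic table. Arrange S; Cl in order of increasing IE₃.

S < Cl

The third ionization energy removes an electron from the +2 ion. For each element: S²⁺ still has 4 valence electrons; Cl²⁺ still has 5 valence electrons.
All are still removing valence electrons, so compare the +2 ions as you would atoms: IE_3 generally rises across a period (higher Z_eff) and falls down a group (larger shell), subject to the usual subshell exceptions.
Valence configurations: S²⁺ [Ne]3s²3p², Cl²⁺ [Ne]3s²3p³.
Tabulated IE_3 (kJ/mol): S 3357, Cl 3822.
So the third ionization energies run S < Cl.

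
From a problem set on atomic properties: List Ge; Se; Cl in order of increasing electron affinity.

Cl is in period 3, group 17; Ge is in period 4, group 14; Se is in period 4, group 16.
Electron affinity generally becomes more exothermic across a period toward the halogens and less exothermic down a group.
These span different periods and groups, so the two trends combine.
Se > Ge: Se lies to the right of Ge in period 4, so the across-period effect alone puts Se higher.
Cl > Se: relative to Se, both the across-period and down-group shifts push Cl's electron affinity up.
Approximate values (kJ/mol): Cl 349, Ge 119, Se 195.
So from lowest to highest: Ge < Se < Cl.

Ge < Se < Cl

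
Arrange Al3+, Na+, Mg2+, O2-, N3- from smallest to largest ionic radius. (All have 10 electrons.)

All of these have 10 electrons, so size is governed by nuclear charge alone: the more protons, the stronger the pull on the same electron cloud, and the smaller the ion.
Nuclear charges: Al3+ (Z=13), Mg2+ (Z=12), Na+ (Z=11), O2- (Z=8), N3- (Z=7).
Smallest to largest: Al3+ < Mg2+ < Na+ < O2- < N3-.

Al3+, Mg2+, Na+, O2-, N3-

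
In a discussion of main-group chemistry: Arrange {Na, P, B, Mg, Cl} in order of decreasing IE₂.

Na > B > Cl > P > Mg

IE_2 is the cost of taking one more electron from the +1 cation: Na⁺ is the bare [Ne] core; P⁺ still has 4 valence electrons; B⁺ still has 2 valence electrons; Mg⁺ still has 1 valence electron; Cl⁺ still has 6 valence electrons.
Core electrons are held far more tightly than valence electrons, so Na tops the IE_2 order.
Valence configurations: P⁺ [Ne]3s²3p², B⁺ [He]2s², Mg⁺ [Ne]3s¹, Cl⁺ [Ne]3s²3p⁴.
The numbers (kJ/mol): Na 4562, P 1907, B 2427, Mg 1451, Cl 2298.
Putting it together, IE_2: Mg < P < Cl < B < Na.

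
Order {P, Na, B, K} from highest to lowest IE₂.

Na > K > B > P

After 1 electron has been removed, what remains? P⁺ still has 4 valence electrons; Na⁺ is the bare [Ne] core; B⁺ still has 2 valence electrons; K⁺ is the bare [Ar] core.
Breaking into a closed-shell core is much more expensive than removing a leftover valence electron — K and Na have the largest IE_2 here.
Valence configurations: P⁺ [Ne]3s²3p², B⁺ [He]2s².
The numbers (kJ/mol): P 1907, Na 4562, B 2427, K 3052.
Overall IE_2 order: P < B < K < Na.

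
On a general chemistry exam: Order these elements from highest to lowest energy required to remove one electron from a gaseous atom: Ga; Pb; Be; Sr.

Be is in period 2, group 2; Ga is in period 4, group 13; Sr is in period 5, group 2; Pb is in period 6, group 14.
First ionization energy rises across a period (greater Z_eff holds electrons more tightly) and falls down a group (valence electrons are farther from the nucleus).
These span different periods and groups, so the two trends combine.
Ga > Sr: relative to Sr, both the across-period and down-group shifts push Ga's first ionization energy up.
Pb > Ga: period and group pull opposite ways; the across-period shift dominates (716 vs 579 kJ/mol).
Be > Pb: the two effects oppose for this pair; the down-group effect wins (900 vs 716 kJ/mol).
Approximate values (kJ/mol): Be 900, Ga 579, Sr 550, Pb 716.
So from highest to lowest: Be > Pb > Ga > Sr.

Be > Pb > Ga > Sr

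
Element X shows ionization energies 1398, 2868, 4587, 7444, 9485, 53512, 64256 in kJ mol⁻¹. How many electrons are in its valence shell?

5

Look for the largest jump between consecutive ionization energies: IE6/IE5 ≈ 5.6, far larger than any earlier ratio.
That jump marks the point where a core electron is being removed. So the atom has 5 valence electrons.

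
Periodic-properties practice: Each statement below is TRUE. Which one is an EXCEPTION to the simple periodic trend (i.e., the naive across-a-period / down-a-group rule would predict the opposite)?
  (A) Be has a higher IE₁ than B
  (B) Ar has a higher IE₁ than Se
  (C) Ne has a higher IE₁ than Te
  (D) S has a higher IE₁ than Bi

The general trend: IE₁ increases across a period and decreases down a group.
(A) Be (period 2, group 2) vs B (period 2, group 13): the stated order contradicts the simple trend.
(B) Ar (period 3, group 18) vs Se (period 4, group 16): the stated order agrees with the simple trend.
(C) Ne (period 2, group 18) vs Te (period 5, group 16): the stated order agrees with the simple trend.
(D) S (period 3, group 16) vs Bi (period 6, group 15): the stated order agrees with the simple trend.
The exception is (A): removing B's lone 2p electron is easier than breaking Be's filled 2s².

(A)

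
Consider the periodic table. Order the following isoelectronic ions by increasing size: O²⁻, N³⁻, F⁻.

F⁻, O²⁻, N³⁻

All of these have 10 electrons, so size is governed by nuclear charge alone: the more protons, the stronger the pull on the same electron cloud, and the smaller the ion.
Nuclear charges: F⁻ (Z=9), O²⁻ (Z=8), N³⁻ (Z=7).
Smallest to largest: F⁻ < O²⁻ < N³⁻.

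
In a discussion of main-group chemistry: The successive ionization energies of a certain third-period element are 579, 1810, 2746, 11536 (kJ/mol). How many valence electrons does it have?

Look for the largest jump between consecutive ionization energies: IE4/IE3 ≈ 4.2, far larger than any earlier ratio.
That jump marks the point where a core electron is being removed. So the atom has 3 valence electrons.

3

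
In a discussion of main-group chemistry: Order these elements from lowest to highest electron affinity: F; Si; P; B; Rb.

B < Rb < P < Si < F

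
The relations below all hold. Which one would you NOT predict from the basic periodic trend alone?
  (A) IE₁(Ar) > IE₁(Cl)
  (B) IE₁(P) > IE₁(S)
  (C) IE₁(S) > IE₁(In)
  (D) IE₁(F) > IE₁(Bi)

(B)

The general trend: IE₁ increases across a period and decreases down a group.
(A) Ar (period 3, group 18) vs Cl (period 3, group 17): the stated order agrees with the simple trend.
(B) P (period 3, group 15) vs S (period 3, group 16): the stated order contradicts the simple trend.
(C) S (period 3, group 16) vs In (period 5, group 13): the stated order agrees with the simple trend.
(D) F (period 2, group 17) vs Bi (period 6, group 15): the stated order agrees with the simple trend.
The exception is (B): S (3p⁴) ionizes more easily than half-filled P (3p³) because the paired 3p electron in S is pushed out by e⁻–e⁻ repulsion.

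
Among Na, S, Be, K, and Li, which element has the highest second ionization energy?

Li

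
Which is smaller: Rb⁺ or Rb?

Rb⁺

Forming Rb⁺ removes 1 electron from Rb. Fewer electrons for the same nuclear charge means less shielding and a higher Z_eff on the remaining electrons, and for main-group metals the entire outer shell is lost.
A cation is smaller than its parent atom: Rb⁺ < Rb.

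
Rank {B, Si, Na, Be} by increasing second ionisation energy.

Si < Be < B < Na

IE_2 is the cost of taking one more electron from the +1 cation: B⁺ still has 2 valence electrons; Si⁺ still has 3 valence electrons; Na⁺ is the bare [Ne] core; Be⁺ still has 1 valence electron.
Pulling an electron out of a noble-gas core costs far more than removing a remaining valence electron, so Na sits at the high end of IE_2.
Valence configurations: B⁺ [He]2s², Si⁺ [Ne]3s²3p¹, Be⁺ [He]2s¹.
Approximate IE_2 values (kJ/mol): B 2427, Si 1577, Na 4562, Be 1757.
Putting it together, IE_2: Si < Be < B < Na.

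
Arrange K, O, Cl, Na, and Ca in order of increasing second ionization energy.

Ca, Cl, K, O, Na

After 1 electron has been removed, what remains? K⁺ is the bare [Ar] core; O⁺ still has 5 valence electrons; Cl⁺ still has 6 valence electrons; Na⁺ is the bare [Ne] core; Ca⁺ still has 1 valence electron.
Usually core removal costs more than valence removal, but here the competition is close: a tightly held n=2 valence electron can cost more to remove than an n=3 core electron, so the actual values have to decide it.
Valence configurations: O⁺ [He]2s²2p³, Cl⁺ [Ne]3s²3p⁴, Ca⁺ [Ar]4s¹.
Tabulated IE_2 (kJ/mol): K 3052, O 3388, Cl 2298, Na 4562, Ca 1145.
Overall IE_2 order: Ca < Cl < K < O < Na.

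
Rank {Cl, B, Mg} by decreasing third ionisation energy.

Mg > Cl > B

After 2 electrons have been removed, what remains? Cl²⁺ still has 5 valence electrons; B²⁺ still has 1 valence electron; Mg²⁺ is the bare [Ne] core.
Pulling an electron out of a noble-gas core costs far more than removing a remaining valence electron, so Mg sits at the high end of IE_3.
Valence configurations: Cl²⁺ [Ne]3s²3p³, B²⁺ [He]2s¹.
Approximate IE_3 values (kJ/mol): Cl 3822, B 3660, Mg 7733.
Putting it together, IE_3: B < Cl < Mg.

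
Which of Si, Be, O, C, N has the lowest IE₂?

Si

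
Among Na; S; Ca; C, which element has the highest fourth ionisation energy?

The fourth ionization energy removes an electron from the +3 ion. For each element: Na³⁺ is already 2 electrons into the core; S³⁺ still has 3 valence electrons; Ca³⁺ is already 1 electron into the core; C³⁺ still has 1 valence electron.
Breaking into a closed-shell core is much more expensive than removing a leftover valence electron — Ca and Na have the largest IE_4 here.
Valence configurations: S³⁺ [Ne]3s²3p¹, C³⁺ [He]2s¹.
Approximate IE_4 values (kJ/mol): Na 9543, S 4556, Ca 6491, C 6223.
Hence IE_4: S < C < Ca < Na.

Na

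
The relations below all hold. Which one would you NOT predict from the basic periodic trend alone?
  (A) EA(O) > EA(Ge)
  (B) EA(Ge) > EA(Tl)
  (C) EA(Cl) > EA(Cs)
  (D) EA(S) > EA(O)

(D)

The general trend: electron affinity increases across a period and decreases down a group.
(A) O (period 2, group 16) vs Ge (period 4, group 14): the stated order agrees with the simple trend.
(B) Ge (period 4, group 14) vs Tl (period 6, group 13): the stated order agrees with the simple trend.
(C) Cl (period 3, group 17) vs Cs (period 6, group 1): the stated order agrees with the simple trend.
(D) S (period 3, group 16) vs O (period 2, group 16): the stated order contradicts the simple trend.
The exception is (D): the compact 2p subshell of O repels the added electron more than S's larger 3p does.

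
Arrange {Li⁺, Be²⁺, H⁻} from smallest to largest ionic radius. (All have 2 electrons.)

All of these have 2 electrons, so size is governed by nuclear charge alone: the more protons, the stronger the pull on the same electron cloud, and the smaller the ion.
Nuclear charges: Be²⁺ (Z=4), Li⁺ (Z=3), H⁻ (Z=1).
Smallest to largest: Be²⁺ < Li⁺ < H⁻.

Be²⁺ < Li⁺ < H⁻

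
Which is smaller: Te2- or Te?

Te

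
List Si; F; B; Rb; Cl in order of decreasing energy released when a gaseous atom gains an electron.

Cl > F > Si > Rb > B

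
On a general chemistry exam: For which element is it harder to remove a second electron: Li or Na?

IE_2 is the cost of taking one more electron from the +1 cation: Li⁺ is the bare [He] core; Na⁺ is the bare [Ne] core.
All of these are removing an electron from a noble-gas core or deeper; the smaller core (lower principal quantum number) is held far more tightly, and within a period the higher nuclear charge binds the same core more tightly.
The numbers (kJ/mol): Li 7298, Na 4562.
Putting it together, IE_2: Na < Li.

Li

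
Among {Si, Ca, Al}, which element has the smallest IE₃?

The third ionization energy removes an electron from the +2 ion. For each element: Si²⁺ still has 2 valence electrons; Ca²⁺ is the bare [Ar] core; Al²⁺ still has 1 valence electron.
Pulling an electron out of a noble-gas core costs far more than removing a remaining valence electron, so Ca sits at the high end of IE_3.
Valence configurations: Si²⁺ [Ne]3s², Al²⁺ [Ne]3s¹.
Approximate IE_3 values (kJ/mol): Si 3232, Ca 4912, Al 2745.
Hence IE_3: Al < Si < Ca.

Al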